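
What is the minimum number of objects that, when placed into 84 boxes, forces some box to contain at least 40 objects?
n = (40 − 1)·84 + 1 = 3277

By the generalised pigeonhole principle, to guarantee some box contains ≥ r objects we need more than (r − 1) · k objects total. Threshold: n = (r − 1) · k + 1. With r = 40 and k = 84: n = 39 · 84 + 1 = 3276 + 1 = 3277. For n = 3276 = 39 · 84, we can put exactly 39 objects in every box, avoiding 40 in any single one — so 3277 is tight.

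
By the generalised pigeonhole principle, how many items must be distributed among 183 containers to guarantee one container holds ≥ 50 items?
n = (50 − 1)·183 + 1 = 8968

By the generalised pigeonhole principle, to guarantee some box contains ≥ r objects we need more than (r − 1) · k objects total. Threshold: n = (r − 1) · k + 1. With r = 50 and k = 183: n = 49 · 183 + 1 = 8967 + 1 = 8968. For n = 8967 = 49 · 183, we can put exactly 49 objects in every box, avoiding 50 in any single one — so 8968 is tight.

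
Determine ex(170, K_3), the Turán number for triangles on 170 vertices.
ex(170, K_3) = ⌊170^2/4⌋ = 7225

Mantel (1907): a triangle-free graph on n vertices has at most ⌊n^2/4⌋ edges, with equality for the complete bipartite graph K_{⌊n/2⌋, ⌈n/2⌉}. For n = 170: ⌊170^2/4⌋ = ⌊28900/4⌋ = 7225. The extremal graph is K_{85, 85}, which has 85·85 = 7225 edges.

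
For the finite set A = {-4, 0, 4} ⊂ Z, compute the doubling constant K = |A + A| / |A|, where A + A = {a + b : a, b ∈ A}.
K = |A + A| / |A| = 5/3

Enumerate A + A = {a + b : a, b ∈ A}. With |A| = 3, there are |A|^2 = 9 ordered sum pairs; collecting distinct values, A + A = {-8, -4, 0, 4, 8}, so |A + A| = 5. Thus K = 5/3. Here |A + A| = 2|A| − 1 = 5, the minimum possible — so K = 5/3 is minimal, which holds iff A is an arithmetic progression.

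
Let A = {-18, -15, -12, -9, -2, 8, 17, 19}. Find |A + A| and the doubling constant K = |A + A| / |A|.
K = |A + A| / |A| = 31/8

Enumerate A + A = {a + b : a, b ∈ A}. With |A| = 8, there are |A|^2 = 64 ordered sum pairs; collecting distinct values, A + A = {-36, -33, -30, -27, -24, -21, -20, -18, -17, -14, -11, -10, -7, -4, -1, 1, 2, 4, 5, 6, 7, 8, 10, 15, 16, 17, 25, 27, 34, 36, 38}, so |A + A| = 31. Thus K = 31/8. For comparison, the minimum possible |A + A| over all 8-element sets is 2·8 − 1 = 15 (so min K = 15/8), attained only by arithmetic progressions.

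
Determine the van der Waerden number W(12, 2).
W(12, 2) = 12 + 1 = 13

A 2-term AP is any pair of integers, so a monochromatic 2-AP exists iff some colour is used at least twice. With 12 colours, the colouring i ↦ i on {1, ..., 12} uses each colour once, avoiding any monochromatic pair, so W(12, 2) > 12. For {1, ..., 13}, pigeonhole forces two integers of the same colour, which form a monochromatic 2-AP. Hence W(12, 2) = 13.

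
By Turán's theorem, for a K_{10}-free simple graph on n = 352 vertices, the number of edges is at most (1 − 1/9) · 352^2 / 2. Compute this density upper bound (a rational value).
Turán density bound = (8/9) · 352^2/2 = 495616/9 ≈ 55068.4444

Turán's theorem: ex(n, K_{r+1}) is achieved by the complete r-partite Turán graph T(n, r) with parts as balanced as possible, and is at most (1 − 1/r) · n^2/2. For r = 9, n = 352: the density bound is (8/9) · 123904/2 = 495616/9 ≈ 55068.4444. The integer-valued extremum is e(T(352, 9)) = 55068, which is strictly less than the density bound 495616/9 since 9 ∤ 352 (the parts of T(352, 9) cannot all be equal).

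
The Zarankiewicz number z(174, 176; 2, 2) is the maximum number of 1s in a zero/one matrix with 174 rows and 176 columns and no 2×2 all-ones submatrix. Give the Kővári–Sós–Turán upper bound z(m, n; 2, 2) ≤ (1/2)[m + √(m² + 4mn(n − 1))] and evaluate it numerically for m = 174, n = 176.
z(174, 176; 2, 2) ≤ (1/2)[174 + √(174² + 4·174·176·175)] = (1/2)[174 + √21467076] = 2403.6288

Kővári–Sós–Turán: let r_1, ..., r_174 be the row sums and z = Σ r_i the total number of 1s. Each pair of columns can share at most one row with both entries 1 (else a 2×2 all-ones block appears), so Σ_i C(r_i, 2) ≤ C(176, 2) = 15400. By convexity Σ_i C(r_i, 2) ≥ 174·C(z/174, 2) = z(z − 174)/(2·174), giving z² − 174z − 174·176·175 ≤ 0 and hence z ≤ (1/2)[174 + √(30276 + 4·5359200)] = (1/2)[174 + √21467076] ≈ (1/2)(174 + 4633.2576) = 2403.6288.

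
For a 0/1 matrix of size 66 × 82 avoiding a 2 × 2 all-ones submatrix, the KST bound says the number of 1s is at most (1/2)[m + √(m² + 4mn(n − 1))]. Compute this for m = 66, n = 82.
z(66, 82; 2, 2) ≤ (1/2)[66 + √(66² + 4·66·82·81)] = (1/2)[66 + √1757844] = 695.9185

Kővári–Sós–Turán: let r_1, ..., r_66 be the row sums and z = Σ r_i the total number of 1s. Each pair of columns can share at most one row with both entries 1 (else a 2×2 all-ones block appears), so Σ_i C(r_i, 2) ≤ C(82, 2) = 3321. By convexity Σ_i C(r_i, 2) ≥ 66·C(z/66, 2) = z(z − 66)/(2·66), giving z² − 66z − 66·82·81 ≤ 0 and hence z ≤ (1/2)[66 + √(4356 + 4·438372)] = (1/2)[66 + √1757844] ≈ (1/2)(66 + 1325.8371) = 695.9185.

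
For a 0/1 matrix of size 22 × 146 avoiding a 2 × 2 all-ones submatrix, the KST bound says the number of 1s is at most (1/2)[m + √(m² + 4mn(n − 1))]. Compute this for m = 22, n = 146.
z(22, 146; 2, 2) ≤ (1/2)[22 + √(22² + 4·22·146·145)] = (1/2)[22 + √1863444] = 693.5401

Kővári–Sós–Turán: let r_1, ..., r_22 be the row sums and z = Σ r_i the total number of 1s. Each pair of columns can share at most one row with both entries 1 (else a 2×2 all-ones block appears), so Σ_i C(r_i, 2) ≤ C(146, 2) = 10585. By convexity Σ_i C(r_i, 2) ≥ 22·C(z/22, 2) = z(z − 22)/(2·22), giving z² − 22z − 22·146·145 ≤ 0 and hence z ≤ (1/2)[22 + √(484 + 4·465740)] = (1/2)[22 + √1863444] ≈ (1/2)(22 + 1365.0802) = 693.5401.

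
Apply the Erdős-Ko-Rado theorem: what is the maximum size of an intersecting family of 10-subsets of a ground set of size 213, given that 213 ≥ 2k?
max |F| = C(212, 9) = 2006807860548920

Erdős-Ko-Rado (1961): when n ≥ 2k, max |F| = C(n−1, k−1). The bound is attained by the star {A : i ∈ A} for any fixed i ∈ [n]. Here C(213−1, 10−1) = C(212, 9) = 2006807860548920.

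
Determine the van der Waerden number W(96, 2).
W(96, 2) = 96 + 1 = 97

A 2-term AP is any pair of integers, so a monochromatic 2-AP exists iff some colour is used at least twice. With 96 colours, the colouring i ↦ i on {1, ..., 96} uses each colour once, avoiding any monochromatic pair, so W(96, 2) > 96. For {1, ..., 97}, pigeonhole forces two integers of the same colour, which form a monochromatic 2-AP. Hence W(96, 2) = 97.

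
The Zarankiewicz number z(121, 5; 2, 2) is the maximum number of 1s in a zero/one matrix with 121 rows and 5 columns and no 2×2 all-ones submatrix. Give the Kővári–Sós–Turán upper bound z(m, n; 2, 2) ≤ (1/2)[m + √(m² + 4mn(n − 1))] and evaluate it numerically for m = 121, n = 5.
z(121, 5; 2, 2) ≤ (1/2)[121 + √(121² + 4·121·5·4)] = (1/2)[121 + √24321] = 138.476

Kővári–Sós–Turán: let r_1, ..., r_121 be the row sums and z = Σ r_i the total number of 1s. Each pair of columns can share at most one row with both entries 1 (else a 2×2 all-ones block appears), so Σ_i C(r_i, 2) ≤ C(5, 2) = 10. By convexity Σ_i C(r_i, 2) ≥ 121·C(z/121, 2) = z(z − 121)/(2·121), giving z² − 121z − 121·5·4 ≤ 0 and hence z ≤ (1/2)[121 + √(14641 + 4·2420)] = (1/2)[121 + √24321] ≈ (1/2)(121 + 155.9519) = 138.476.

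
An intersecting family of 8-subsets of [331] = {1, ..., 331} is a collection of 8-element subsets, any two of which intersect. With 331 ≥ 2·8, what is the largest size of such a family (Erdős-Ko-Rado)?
max |F| = C(330, 7) = 79313455049400

Erdős-Ko-Rado (1961): when n ≥ 2k, max |F| = C(n−1, k−1). The bound is attained by the star {A : i ∈ A} for any fixed i ∈ [n]. Here C(331−1, 8−1) = C(330, 7) = 79313455049400.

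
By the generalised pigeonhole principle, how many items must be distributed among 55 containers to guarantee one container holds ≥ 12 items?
n = (12 − 1)·55 + 1 = 606

By the generalised pigeonhole principle, to guarantee some box contains ≥ r objects we need more than (r − 1) · k objects total. Threshold: n = (r − 1) · k + 1. With r = 12 and k = 55: n = 11 · 55 + 1 = 605 + 1 = 606. For n = 605 = 11 · 55, we can put exactly 11 objects in every box, avoiding 12 in any single one — so 606 is tight.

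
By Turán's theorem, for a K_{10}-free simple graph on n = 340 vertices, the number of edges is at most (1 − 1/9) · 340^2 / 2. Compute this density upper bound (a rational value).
Turán density bound = (8/9) · 340^2/2 = 462400/9 ≈ 51377.7778

Turán's theorem: ex(n, K_{r+1}) is achieved by the complete r-partite Turán graph T(n, r) with parts as balanced as possible, and is at most (1 − 1/r) · n^2/2. For r = 9, n = 340: the density bound is (8/9) · 115600/2 = 462400/9 ≈ 51377.7778. The integer-valued extremum is e(T(340, 9)) = 51377, which is strictly less than the density bound 462400/9 since 9 ∤ 340 (the parts of T(340, 9) cannot all be equal).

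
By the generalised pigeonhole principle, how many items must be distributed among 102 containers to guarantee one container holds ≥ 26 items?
n = (26 − 1)·102 + 1 = 2551

By the generalised pigeonhole principle, to guarantee some box contains ≥ r objects we need more than (r − 1) · k objects total. Threshold: n = (r − 1) · k + 1. With r = 26 and k = 102: n = 25 · 102 + 1 = 2550 + 1 = 2551. For n = 2550 = 25 · 102, we can put exactly 25 objects in every box, avoiding 26 in any single one — so 2551 is tight.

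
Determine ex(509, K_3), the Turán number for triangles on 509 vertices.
ex(509, K_3) = ⌊509^2/4⌋ = 64770

Mantel (1907): a triangle-free graph on n vertices has at most ⌊n^2/4⌋ edges, with equality for the complete bipartite graph K_{⌊n/2⌋, ⌈n/2⌉}. For n = 509: ⌊509^2/4⌋ = ⌊259081/4⌋ = 64770. The extremal graph is K_{254, 255}, which has 254·255 = 64770 edges.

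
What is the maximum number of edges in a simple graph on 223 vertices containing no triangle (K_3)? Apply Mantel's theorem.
ex(223, K_3) = ⌊223^2/4⌋ = 12432

Mantel (1907): a triangle-free graph on n vertices has at most ⌊n^2/4⌋ edges, with equality for the complete bipartite graph K_{⌊n/2⌋, ⌈n/2⌉}. For n = 223: ⌊223^2/4⌋ = ⌊49729/4⌋ = 12432. The extremal graph is K_{111, 112}, which has 111·112 = 12432 edges.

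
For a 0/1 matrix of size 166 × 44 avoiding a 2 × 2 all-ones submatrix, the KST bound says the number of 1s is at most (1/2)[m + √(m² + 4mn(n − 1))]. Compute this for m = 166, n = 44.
z(166, 44; 2, 2) ≤ (1/2)[166 + √(166² + 4·166·44·43)] = (1/2)[166 + √1283844] = 649.5342

Kővári–Sós–Turán: let r_1, ..., r_166 be the row sums and z = Σ r_i the total number of 1s. Each pair of columns can share at most one row with both entries 1 (else a 2×2 all-ones block appears), so Σ_i C(r_i, 2) ≤ C(44, 2) = 946. By convexity Σ_i C(r_i, 2) ≥ 166·C(z/166, 2) = z(z − 166)/(2·166), giving z² − 166z − 166·44·43 ≤ 0 and hence z ≤ (1/2)[166 + √(27556 + 4·314072)] = (1/2)[166 + √1283844] ≈ (1/2)(166 + 1133.0684) = 649.5342.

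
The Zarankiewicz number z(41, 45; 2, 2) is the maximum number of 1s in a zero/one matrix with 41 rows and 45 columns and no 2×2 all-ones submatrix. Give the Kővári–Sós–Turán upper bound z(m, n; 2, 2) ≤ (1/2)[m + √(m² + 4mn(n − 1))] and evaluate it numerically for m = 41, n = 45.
z(41, 45; 2, 2) ≤ (1/2)[41 + √(41² + 4·41·45·44)] = (1/2)[41 + √326401] = 306.1576

Kővári–Sós–Turán: let r_1, ..., r_41 be the row sums and z = Σ r_i the total number of 1s. Each pair of columns can share at most one row with both entries 1 (else a 2×2 all-ones block appears), so Σ_i C(r_i, 2) ≤ C(45, 2) = 990. By convexity Σ_i C(r_i, 2) ≥ 41·C(z/41, 2) = z(z − 41)/(2·41), giving z² − 41z − 41·45·44 ≤ 0 and hence z ≤ (1/2)[41 + √(1681 + 4·81180)] = (1/2)[41 + √326401] ≈ (1/2)(41 + 571.3151) = 306.1576.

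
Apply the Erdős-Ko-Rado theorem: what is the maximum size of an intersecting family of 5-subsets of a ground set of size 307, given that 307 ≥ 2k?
max |F| = C(306, 4) = 358200540

The Erdős-Ko-Rado theorem states: for n ≥ 2k, an intersecting family of k-subsets of an n-element set has size at most C(n − 1, k − 1), with equality for 'star' families {A ⊆ [n] : |A| = k, i ∈ A} (fix an element i). For n = 307, k = 5: C(306, 4) = 358200540.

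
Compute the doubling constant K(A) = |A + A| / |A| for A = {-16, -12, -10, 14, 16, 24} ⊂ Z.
K = |A + A| / |A| = 20/6 = 10/3

Enumerate A + A = {a + b : a, b ∈ A}. With |A| = 6, there are |A|^2 = 36 ordered sum pairs; collecting distinct values, A + A = {-32, -28, -26, -24, -22, -20, -2, 0, 2, 4, 6, 8, 12, 14, 28, 30, 32, 38, 40, 48}, so |A + A| = 20. Thus K = 20/6 = 10/3. For comparison, the minimum possible |A + A| over all 6-element sets is 2·6 − 1 = 11 (so min K = 11/6), attained only by arithmetic progressions.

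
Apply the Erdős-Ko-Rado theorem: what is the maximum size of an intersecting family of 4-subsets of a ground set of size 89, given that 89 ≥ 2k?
max |F| = C(88, 3) = 109736

Erdős-Ko-Rado (1961): when n ≥ 2k, max |F| = C(n−1, k−1). The bound is attained by the star {A : i ∈ A} for any fixed i ∈ [n]. Here C(89−1, 4−1) = C(88, 3) = 109736.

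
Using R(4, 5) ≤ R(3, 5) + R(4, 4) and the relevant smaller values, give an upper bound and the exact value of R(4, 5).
R(4, 5) ≤ R(3, 5) + R(4, 4) = 14 + 18 = 32; exact value R(4, 5) = 25.

The Erdős–Szekeres recurrence R(r, s) ≤ R(r−1, s) + R(r, s−1) applied to (r, s) = (4, 5) gives
  R(4, 5) ≤ R(3, 5) + R(4, 4) = 14 + 18 = 32.
(Recall R(2, k) = k and R is symmetric.) The recurrence is not tight here (it gives 32, but the exact value is R(4, 5) = 25); the tight upper bound requires a sharper argument than the simple recurrence, combined with a lower-bound construction on K_{24}.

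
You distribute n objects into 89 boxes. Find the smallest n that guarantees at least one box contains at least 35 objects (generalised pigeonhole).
n = (35 − 1)·89 + 1 = 3027

By the generalised pigeonhole principle, to guarantee some box contains ≥ r objects we need more than (r − 1) · k objects total. Threshold: n = (r − 1) · k + 1. With r = 35 and k = 89: n = 34 · 89 + 1 = 3026 + 1 = 3027. For n = 3026 = 34 · 89, we can put exactly 34 objects in every box, avoiding 35 in any single one — so 3027 is tight.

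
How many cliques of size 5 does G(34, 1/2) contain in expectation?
E[# K_5] = C(34, 5) · (1/2)^C(5, 2) = 278256 / 2^10 = 17391/64 = 271.734375

For each 5-subset S of vertices (there are C(34, 5) = 278256 such S), let X_S = 1 if S induces a K_5 (all C(5, 2) = 10 edges present). Then P(X_S = 1) = (1/2)^10 = 1/1024. By linearity of expectation, E[# K_5] = C(34, 5) · (1/2)^10 = 278256 / 1024 = 17391/64 = 271.734375.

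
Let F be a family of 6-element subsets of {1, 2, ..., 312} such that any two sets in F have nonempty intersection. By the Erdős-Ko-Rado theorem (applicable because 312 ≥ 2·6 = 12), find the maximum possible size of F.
max |F| = C(311, 5) = 23474070697

Erdős-Ko-Rado (1961): when n ≥ 2k, max |F| = C(n−1, k−1). The bound is attained by the star {A : i ∈ A} for any fixed i ∈ [n]. Here C(312−1, 6−1) = C(311, 5) = 23474070697.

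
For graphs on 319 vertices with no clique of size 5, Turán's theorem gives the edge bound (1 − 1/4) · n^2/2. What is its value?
Turán density bound = (3/4) · 319^2/2 = 305283/8 ≈ 38160.375

Turán's theorem: ex(n, K_{r+1}) is achieved by the complete r-partite Turán graph T(n, r) with parts as balanced as possible, and is at most (1 − 1/r) · n^2/2. For r = 4, n = 319: the density bound is (3/4) · 101761/2 = 305283/8 ≈ 38160.375. The integer-valued extremum is e(T(319, 4)) = 38160, which is strictly less than the density bound 305283/8 since 4 ∤ 319 (the parts of T(319, 4) cannot all be equal).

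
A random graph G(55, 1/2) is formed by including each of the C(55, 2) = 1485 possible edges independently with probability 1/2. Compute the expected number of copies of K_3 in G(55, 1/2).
E[# K_3] = C(55, 3) · (1/2)^C(3, 2) = 26235 / 2^3 = 3279.375

For each 3-subset S of vertices (there are C(55, 3) = 26235 such S), let X_S = 1 if S induces a K_3 (all C(3, 2) = 3 edges present). Then P(X_S = 1) = (1/2)^3 = 1/8. By linearity of expectation, E[# K_3] = C(55, 3) · (1/2)^3 = 26235 / 8 = 3279.375.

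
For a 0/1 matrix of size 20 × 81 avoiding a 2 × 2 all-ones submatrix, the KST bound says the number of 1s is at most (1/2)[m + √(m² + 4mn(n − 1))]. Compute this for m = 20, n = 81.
z(20, 81; 2, 2) ≤ (1/2)[20 + √(20² + 4·20·81·80)] = (1/2)[20 + √518800] = 370.1389

Kővári–Sós–Turán: let r_1, ..., r_20 be the row sums and z = Σ r_i the total number of 1s. Each pair of columns can share at most one row with both entries 1 (else a 2×2 all-ones block appears), so Σ_i C(r_i, 2) ≤ C(81, 2) = 3240. By convexity Σ_i C(r_i, 2) ≥ 20·C(z/20, 2) = z(z − 20)/(2·20), giving z² − 20z − 20·81·80 ≤ 0 and hence z ≤ (1/2)[20 + √(400 + 4·129600)] = (1/2)[20 + √518800] ≈ (1/2)(20 + 720.2777) = 370.1389.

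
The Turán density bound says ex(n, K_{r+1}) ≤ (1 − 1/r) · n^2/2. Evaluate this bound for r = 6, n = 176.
Turán density bound = (5/6) · 176^2/2 = 38720/3 ≈ 12906.6667

Turán's theorem: ex(n, K_{r+1}) is achieved by the complete r-partite Turán graph T(n, r) with parts as balanced as possible, and is at most (1 − 1/r) · n^2/2. For r = 6, n = 176: the density bound is (5/6) · 30976/2 = 38720/3 ≈ 12906.6667. The integer-valued extremum is e(T(176, 6)) = 12906, which is strictly less than the density bound 38720/3 since 6 ∤ 176 (the parts of T(176, 6) cannot all be equal).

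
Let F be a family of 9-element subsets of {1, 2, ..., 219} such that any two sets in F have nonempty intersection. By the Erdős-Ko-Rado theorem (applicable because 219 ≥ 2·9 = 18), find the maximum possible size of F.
max |F| = C(218, 8) = 111096303286923

The Erdős-Ko-Rado theorem states: for n ≥ 2k, an intersecting family of k-subsets of an n-element set has size at most C(n − 1, k − 1), with equality for 'star' families {A ⊆ [n] : |A| = k, i ∈ A} (fix an element i). For n = 219, k = 9: C(218, 8) = 111096303286923.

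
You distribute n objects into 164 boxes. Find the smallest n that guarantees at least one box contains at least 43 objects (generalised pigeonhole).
n = (43 − 1)·164 + 1 = 6889

By the generalised pigeonhole principle, to guarantee some box contains ≥ r objects we need more than (r − 1) · k objects total. Threshold: n = (r − 1) · k + 1. With r = 43 and k = 164: n = 42 · 164 + 1 = 6888 + 1 = 6889. For n = 6888 = 42 · 164, we can put exactly 42 objects in every box, avoiding 43 in any single one — so 6889 is tight.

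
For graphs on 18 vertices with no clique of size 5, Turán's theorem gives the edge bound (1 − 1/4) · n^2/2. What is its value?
Turán density bound = (3/4) · 18^2/2 = 243/2 ≈ 121.5

Turán's theorem: ex(n, K_{r+1}) is achieved by the complete r-partite Turán graph T(n, r) with parts as balanced as possible, and is at most (1 − 1/r) · n^2/2. For r = 4, n = 18: the density bound is (3/4) · 324/2 = 243/2 ≈ 121.5. The integer-valued extremum is e(T(18, 4)) = 121, which is strictly less than the density bound 243/2 since 4 ∤ 18 (the parts of T(18, 4) cannot all be equal).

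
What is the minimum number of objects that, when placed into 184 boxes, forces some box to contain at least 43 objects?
n = (43 − 1)·184 + 1 = 7729

By the generalised pigeonhole principle, to guarantee some box contains ≥ r objects we need more than (r − 1) · k objects total. Threshold: n = (r − 1) · k + 1. With r = 43 and k = 184: n = 42 · 184 + 1 = 7728 + 1 = 7729. For n = 7728 = 42 · 184, we can put exactly 42 objects in every box, avoiding 43 in any single one — so 7729 is tight.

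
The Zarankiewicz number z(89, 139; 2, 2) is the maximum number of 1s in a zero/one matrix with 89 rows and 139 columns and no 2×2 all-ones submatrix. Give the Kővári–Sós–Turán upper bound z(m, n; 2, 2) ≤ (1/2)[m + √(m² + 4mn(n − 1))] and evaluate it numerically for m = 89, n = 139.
z(89, 139; 2, 2) ≤ (1/2)[89 + √(89² + 4·89·139·138)] = (1/2)[89 + √6836713] = 1351.8554

Kővári–Sós–Turán: let r_1, ..., r_89 be the row sums and z = Σ r_i the total number of 1s. Each pair of columns can share at most one row with both entries 1 (else a 2×2 all-ones block appears), so Σ_i C(r_i, 2) ≤ C(139, 2) = 9591. By convexity Σ_i C(r_i, 2) ≥ 89·C(z/89, 2) = z(z − 89)/(2·89), giving z² − 89z − 89·139·138 ≤ 0 and hence z ≤ (1/2)[89 + √(7921 + 4·1707198)] = (1/2)[89 + √6836713] ≈ (1/2)(89 + 2614.7109) = 1351.8554.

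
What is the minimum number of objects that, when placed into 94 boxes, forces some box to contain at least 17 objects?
n = (17 − 1)·94 + 1 = 1505

By the generalised pigeonhole principle, to guarantee some box contains ≥ r objects we need more than (r − 1) · k objects total. Threshold: n = (r − 1) · k + 1. With r = 17 and k = 94: n = 16 · 94 + 1 = 1504 + 1 = 1505. For n = 1504 = 16 · 94, we can put exactly 16 objects in every box, avoiding 17 in any single one — so 1505 is tight.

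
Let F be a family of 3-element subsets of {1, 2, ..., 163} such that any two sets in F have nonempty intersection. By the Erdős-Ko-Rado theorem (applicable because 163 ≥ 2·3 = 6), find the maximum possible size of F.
max |F| = C(162, 2) = 13041

The Erdős-Ko-Rado theorem states: for n ≥ 2k, an intersecting family of k-subsets of an n-element set has size at most C(n − 1, k − 1), with equality for 'star' families {A ⊆ [n] : |A| = k, i ∈ A} (fix an element i). For n = 163, k = 3: C(162, 2) = 13041.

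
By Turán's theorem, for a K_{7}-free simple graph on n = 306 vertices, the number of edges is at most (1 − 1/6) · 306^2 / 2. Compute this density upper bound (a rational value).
Turán density bound = (5/6) · 306^2/2 = 39015

Turán's theorem: ex(n, K_{r+1}) is achieved by the complete r-partite Turán graph T(n, r) with parts as balanced as possible, and is at most (1 − 1/r) · n^2/2. For r = 6, n = 306: the density bound is (5/6) · 93636/2 = 39015. Since 6 ∣ 306, the Turán graph T(306, 6) has parts of equal size 51, and its edge count e(T(306, 6)) = 39015 attains the density bound exactly.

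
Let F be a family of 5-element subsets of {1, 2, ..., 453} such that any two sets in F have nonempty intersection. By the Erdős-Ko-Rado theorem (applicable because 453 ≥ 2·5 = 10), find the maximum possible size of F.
max |F| = C(452, 4) = 1716179025

The Erdős-Ko-Rado theorem states: for n ≥ 2k, an intersecting family of k-subsets of an n-element set has size at most C(n − 1, k − 1), with equality for 'star' families {A ⊆ [n] : |A| = k, i ∈ A} (fix an element i). For n = 453, k = 5: C(452, 4) = 1716179025.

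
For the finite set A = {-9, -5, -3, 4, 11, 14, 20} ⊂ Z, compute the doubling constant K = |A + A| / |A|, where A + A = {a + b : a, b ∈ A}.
K = |A + A| / |A| = 25/7

Enumerate A + A = {a + b : a, b ∈ A}. With |A| = 7, there are |A|^2 = 49 ordered sum pairs; collecting distinct values, A + A = {-18, -14, -12, -10, -8, -6, -5, -1, 1, 2, 5, 6, 8, 9, 11, 15, 17, 18, 22, 24, 25, 28, 31, 34, 40}, so |A + A| = 25. Thus K = 25/7. For comparison, the minimum possible |A + A| over all 7-element sets is 2·7 − 1 = 13 (so min K = 13/7), attained only by arithmetic progressions.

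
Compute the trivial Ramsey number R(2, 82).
R(2, 82) = 82

R(2, k) = k for all k ≥ 2: in a 2-colouring of K_k, either some edge is red (a red K_2) or all edges are blue (a blue K_k). And K_{81} coloured all-blue has no blue K_82, so R(2, 82) > 81. Hence R(2, 82) = 82.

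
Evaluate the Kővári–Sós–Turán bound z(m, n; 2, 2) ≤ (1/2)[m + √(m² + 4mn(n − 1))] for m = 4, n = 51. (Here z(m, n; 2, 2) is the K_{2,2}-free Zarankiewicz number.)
z(4, 51; 2, 2) ≤ (1/2)[4 + √(4² + 4·4·51·50)] = (1/2)[4 + √40816] = 103.0149

Kővári–Sós–Turán: let r_1, ..., r_4 be the row sums and z = Σ r_i the total number of 1s. Each pair of columns can share at most one row with both entries 1 (else a 2×2 all-ones block appears), so Σ_i C(r_i, 2) ≤ C(51, 2) = 1275. By convexity Σ_i C(r_i, 2) ≥ 4·C(z/4, 2) = z(z − 4)/(2·4), giving z² − 4z − 4·51·50 ≤ 0 and hence z ≤ (1/2)[4 + √(16 + 4·10200)] = (1/2)[4 + √40816] ≈ (1/2)(4 + 202.0297) = 103.0149.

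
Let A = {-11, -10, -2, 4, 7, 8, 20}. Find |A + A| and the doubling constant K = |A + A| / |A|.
K = |A + A| / |A| = 26/7

Enumerate A + A = {a + b : a, b ∈ A}. With |A| = 7, there are |A|^2 = 49 ordered sum pairs; collecting distinct values, A + A = {-22, -21, -20, -13, -12, -7, -6, -4, -3, -2, 2, 5, 6, 8, 9, 10, 11, 12, 14, 15, 16, 18, 24, 27, 28, 40}, so |A + A| = 26. Thus K = 26/7. For comparison, the minimum possible |A + A| over all 7-element sets is 2·7 − 1 = 13 (so min K = 13/7), attained only by arithmetic progressions.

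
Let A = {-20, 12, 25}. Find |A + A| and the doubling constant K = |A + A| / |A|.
K = |A + A| / |A| = 6/3 = 2

Enumerate A + A = {a + b : a, b ∈ A}. With |A| = 3, there are |A|^2 = 9 ordered sum pairs; collecting distinct values, A + A = {-40, -8, 5, 24, 37, 50}, so |A + A| = 6. Thus K = 6/3 = 2. For comparison, the minimum possible |A + A| over all 3-element sets is 2·3 − 1 = 5 (so min K = 5/3), attained only by arithmetic progressions.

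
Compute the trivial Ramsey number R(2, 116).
R(2, 116) = 116

R(2, k) = k for all k ≥ 2: in a 2-colouring of K_k, either some edge is red (a red K_2) or all edges are blue (a blue K_k). And K_{115} coloured all-blue has no blue K_116, so R(2, 116) > 115. Hence R(2, 116) = 116.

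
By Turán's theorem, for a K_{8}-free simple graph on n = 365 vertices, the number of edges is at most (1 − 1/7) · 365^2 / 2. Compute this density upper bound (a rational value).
Turán density bound = (6/7) · 365^2/2 = 399675/7 ≈ 57096.4286

Turán's theorem: ex(n, K_{r+1}) is achieved by the complete r-partite Turán graph T(n, r) with parts as balanced as possible, and is at most (1 − 1/r) · n^2/2. For r = 7, n = 365: the density bound is (6/7) · 133225/2 = 399675/7 ≈ 57096.4286. The integer-valued extremum is e(T(365, 7)) = 57096, which is strictly less than the density bound 399675/7 since 7 ∤ 365 (the parts of T(365, 7) cannot all be equal).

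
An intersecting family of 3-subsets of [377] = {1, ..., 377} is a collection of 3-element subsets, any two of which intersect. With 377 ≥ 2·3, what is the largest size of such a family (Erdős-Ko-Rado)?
max |F| = C(376, 2) = 70500

The Erdős-Ko-Rado theorem states: for n ≥ 2k, an intersecting family of k-subsets of an n-element set has size at most C(n − 1, k − 1), with equality for 'star' families {A ⊆ [n] : |A| = k, i ∈ A} (fix an element i). For n = 377, k = 3: C(376, 2) = 70500.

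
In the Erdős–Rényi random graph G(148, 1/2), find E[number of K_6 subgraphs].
E[# K_6] = C(148, 6) · (1/2)^C(6, 2) = 13172431272 / 2^15 = 1646553909/4096 ≈ 401990.700439

For each 6-subset S of vertices (there are C(148, 6) = 13172431272 such S), let X_S = 1 if S induces a K_6 (all C(6, 2) = 15 edges present). Then P(X_S = 1) = (1/2)^15 = 1/32768. By linearity of expectation, E[# K_6] = C(148, 6) · (1/2)^15 = 13172431272 / 32768 = 1646553909/4096 ≈ 401990.700439.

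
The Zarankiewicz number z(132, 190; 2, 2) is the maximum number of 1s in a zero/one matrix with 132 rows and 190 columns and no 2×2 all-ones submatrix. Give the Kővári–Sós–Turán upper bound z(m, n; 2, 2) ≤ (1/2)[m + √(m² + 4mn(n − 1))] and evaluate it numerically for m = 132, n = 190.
z(132, 190; 2, 2) ≤ (1/2)[132 + √(132² + 4·132·190·189)] = (1/2)[132 + √18977904] = 2244.1818

Kővári–Sós–Turán: let r_1, ..., r_132 be the row sums and z = Σ r_i the total number of 1s. Each pair of columns can share at most one row with both entries 1 (else a 2×2 all-ones block appears), so Σ_i C(r_i, 2) ≤ C(190, 2) = 17955. By convexity Σ_i C(r_i, 2) ≥ 132·C(z/132, 2) = z(z − 132)/(2·132), giving z² − 132z − 132·190·189 ≤ 0 and hence z ≤ (1/2)[132 + √(17424 + 4·4740120)] = (1/2)[132 + √18977904] ≈ (1/2)(132 + 4356.3636) = 2244.1818.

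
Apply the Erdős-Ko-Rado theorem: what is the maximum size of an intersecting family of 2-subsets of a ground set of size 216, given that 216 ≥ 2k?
max |F| = C(215, 1) = 215

The Erdős-Ko-Rado theorem states: for n ≥ 2k, an intersecting family of k-subsets of an n-element set has size at most C(n − 1, k − 1), with equality for 'star' families {A ⊆ [n] : |A| = k, i ∈ A} (fix an element i). For n = 216, k = 2: C(215, 1) = 215.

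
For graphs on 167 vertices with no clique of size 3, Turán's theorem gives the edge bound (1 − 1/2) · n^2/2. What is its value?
Turán density bound = (1/2) · 167^2/2 = 27889/4 ≈ 6972.25

Turán's theorem: ex(n, K_{r+1}) is achieved by the complete r-partite Turán graph T(n, r) with parts as balanced as possible, and is at most (1 − 1/r) · n^2/2. For r = 2, n = 167: the density bound is (1/2) · 27889/2 = 27889/4 ≈ 6972.25. The integer-valued extremum is e(T(167, 2)) = 6972, which is strictly less than the density bound 27889/4 since 2 ∤ 167 (the parts of T(167, 2) cannot all be equal).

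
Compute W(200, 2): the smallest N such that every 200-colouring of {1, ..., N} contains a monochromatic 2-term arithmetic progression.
W(200, 2) = 200 + 1 = 201

A 2-term AP is any pair of integers, so a monochromatic 2-AP exists iff some colour is used at least twice. With 200 colours, the colouring i ↦ i on {1, ..., 200} uses each colour once, avoiding any monochromatic pair, so W(200, 2) > 200. For {1, ..., 201}, pigeonhole forces two integers of the same colour, which form a monochromatic 2-AP. Hence W(200, 2) = 201.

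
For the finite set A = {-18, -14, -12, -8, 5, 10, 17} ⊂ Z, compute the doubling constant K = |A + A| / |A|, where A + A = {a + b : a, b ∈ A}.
K = |A + A| / |A| = 27/7

Enumerate A + A = {a + b : a, b ∈ A}. With |A| = 7, there are |A|^2 = 49 ordered sum pairs; collecting distinct values, A + A = {-36, -32, -30, -28, -26, -24, -22, -20, -16, -13, -9, -8, -7, -4, -3, -2, -1, 2, 3, 5, 9, 10, 15, 20, 22, 27, 34}, so |A + A| = 27. Thus K = 27/7. For comparison, the minimum possible |A + A| over all 7-element sets is 2·7 − 1 = 13 (so min K = 13/7), attained only by arithmetic progressions.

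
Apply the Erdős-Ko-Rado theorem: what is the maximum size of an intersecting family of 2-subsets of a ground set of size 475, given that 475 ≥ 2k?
max |F| = C(474, 1) = 474

The Erdős-Ko-Rado theorem states: for n ≥ 2k, an intersecting family of k-subsets of an n-element set has size at most C(n − 1, k − 1), with equality for 'star' families {A ⊆ [n] : |A| = k, i ∈ A} (fix an element i). For n = 475, k = 2: C(474, 1) = 474.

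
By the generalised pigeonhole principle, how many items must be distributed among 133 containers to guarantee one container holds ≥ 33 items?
n = (33 − 1)·133 + 1 = 4257

By the generalised pigeonhole principle, to guarantee some box contains ≥ r objects we need more than (r − 1) · k objects total. Threshold: n = (r − 1) · k + 1. With r = 33 and k = 133: n = 32 · 133 + 1 = 4256 + 1 = 4257. For n = 4256 = 32 · 133, we can put exactly 32 objects in every box, avoiding 33 in any single one — so 4257 is tight.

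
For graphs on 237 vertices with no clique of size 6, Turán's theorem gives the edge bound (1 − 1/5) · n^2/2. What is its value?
Turán density bound = (4/5) · 237^2/2 = 112338/5 ≈ 22467.6

Turán's theorem: ex(n, K_{r+1}) is achieved by the complete r-partite Turán graph T(n, r) with parts as balanced as possible, and is at most (1 − 1/r) · n^2/2. For r = 5, n = 237: the density bound is (4/5) · 56169/2 = 112338/5 ≈ 22467.6. The integer-valued extremum is e(T(237, 5)) = 22467, which is strictly less than the density bound 112338/5 since 5 ∤ 237 (the parts of T(237, 5) cannot all be equal).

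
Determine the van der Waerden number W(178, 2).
W(178, 2) = 178 + 1 = 179

A 2-term AP is any pair of integers, so a monochromatic 2-AP exists iff some colour is used at least twice. With 178 colours, the colouring i ↦ i on {1, ..., 178} uses each colour once, avoiding any monochromatic pair, so W(178, 2) > 178. For {1, ..., 179}, pigeonhole forces two integers of the same colour, which form a monochromatic 2-AP. Hence W(178, 2) = 179.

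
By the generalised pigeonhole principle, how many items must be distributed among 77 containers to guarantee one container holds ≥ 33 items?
n = (33 − 1)·77 + 1 = 2465

By the generalised pigeonhole principle, to guarantee some box contains ≥ r objects we need more than (r − 1) · k objects total. Threshold: n = (r − 1) · k + 1. With r = 33 and k = 77: n = 32 · 77 + 1 = 2464 + 1 = 2465. For n = 2464 = 32 · 77, we can put exactly 32 objects in every box, avoiding 33 in any single one — so 2465 is tight.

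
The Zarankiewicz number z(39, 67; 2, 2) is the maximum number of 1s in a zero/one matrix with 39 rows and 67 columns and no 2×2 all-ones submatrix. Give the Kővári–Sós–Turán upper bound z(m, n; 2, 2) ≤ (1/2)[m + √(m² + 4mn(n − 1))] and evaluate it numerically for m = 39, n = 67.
z(39, 67; 2, 2) ≤ (1/2)[39 + √(39² + 4·39·67·66)] = (1/2)[39 + √691353] = 435.2382

Kővári–Sós–Turán: let r_1, ..., r_39 be the row sums and z = Σ r_i the total number of 1s. Each pair of columns can share at most one row with both entries 1 (else a 2×2 all-ones block appears), so Σ_i C(r_i, 2) ≤ C(67, 2) = 2211. By convexity Σ_i C(r_i, 2) ≥ 39·C(z/39, 2) = z(z − 39)/(2·39), giving z² − 39z − 39·67·66 ≤ 0 and hence z ≤ (1/2)[39 + √(1521 + 4·172458)] = (1/2)[39 + √691353] ≈ (1/2)(39 + 831.4764) = 435.2382.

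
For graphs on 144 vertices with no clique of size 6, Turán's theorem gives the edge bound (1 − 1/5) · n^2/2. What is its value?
Turán density bound = (4/5) · 144^2/2 = 41472/5 ≈ 8294.4

Turán's theorem: ex(n, K_{r+1}) is achieved by the complete r-partite Turán graph T(n, r) with parts as balanced as possible, and is at most (1 − 1/r) · n^2/2. For r = 5, n = 144: the density bound is (4/5) · 20736/2 = 41472/5 ≈ 8294.4. The integer-valued extremum is e(T(144, 5)) = 8294, which is strictly less than the density bound 41472/5 since 5 ∤ 144 (the parts of T(144, 5) cannot all be equal).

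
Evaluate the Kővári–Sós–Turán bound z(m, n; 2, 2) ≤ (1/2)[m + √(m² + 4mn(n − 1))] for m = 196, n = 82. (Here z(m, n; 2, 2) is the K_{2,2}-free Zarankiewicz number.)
z(196, 82; 2, 2) ≤ (1/2)[196 + √(196² + 4·196·82·81)] = (1/2)[196 + √5245744] = 1243.1795

Kővári–Sós–Turán: let r_1, ..., r_196 be the row sums and z = Σ r_i the total number of 1s. Each pair of columns can share at most one row with both entries 1 (else a 2×2 all-ones block appears), so Σ_i C(r_i, 2) ≤ C(82, 2) = 3321. By convexity Σ_i C(r_i, 2) ≥ 196·C(z/196, 2) = z(z − 196)/(2·196), giving z² − 196z − 196·82·81 ≤ 0 and hence z ≤ (1/2)[196 + √(38416 + 4·1301832)] = (1/2)[196 + √5245744] ≈ (1/2)(196 + 2290.3589) = 1243.1795.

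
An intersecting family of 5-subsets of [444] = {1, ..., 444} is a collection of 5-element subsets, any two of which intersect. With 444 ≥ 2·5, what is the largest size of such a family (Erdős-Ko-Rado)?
max |F| = C(443, 4) = 1583091510

The Erdős-Ko-Rado theorem states: for n ≥ 2k, an intersecting family of k-subsets of an n-element set has size at most C(n − 1, k − 1), with equality for 'star' families {A ⊆ [n] : |A| = k, i ∈ A} (fix an element i). For n = 444, k = 5: C(443, 4) = 1583091510.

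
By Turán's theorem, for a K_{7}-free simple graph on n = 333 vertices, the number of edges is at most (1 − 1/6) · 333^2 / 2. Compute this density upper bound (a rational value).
Turán density bound = (5/6) · 333^2/2 = 184815/4 ≈ 46203.75

Turán's theorem: ex(n, K_{r+1}) is achieved by the complete r-partite Turán graph T(n, r) with parts as balanced as possible, and is at most (1 − 1/r) · n^2/2. For r = 6, n = 333: the density bound is (5/6) · 110889/2 = 184815/4 ≈ 46203.75. The integer-valued extremum is e(T(333, 6)) = 46203, which is strictly less than the density bound 184815/4 since 6 ∤ 333 (the parts of T(333, 6) cannot all be equal).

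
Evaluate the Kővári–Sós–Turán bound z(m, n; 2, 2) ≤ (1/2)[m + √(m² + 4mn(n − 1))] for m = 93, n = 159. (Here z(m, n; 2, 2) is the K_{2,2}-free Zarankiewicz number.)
z(93, 159; 2, 2) ≤ (1/2)[93 + √(93² + 4·93·159·158)] = (1/2)[93 + √9354033] = 1575.7182

Kővári–Sós–Turán: let r_1, ..., r_93 be the row sums and z = Σ r_i the total number of 1s. Each pair of columns can share at most one row with both entries 1 (else a 2×2 all-ones block appears), so Σ_i C(r_i, 2) ≤ C(159, 2) = 12561. By convexity Σ_i C(r_i, 2) ≥ 93·C(z/93, 2) = z(z − 93)/(2·93), giving z² − 93z − 93·159·158 ≤ 0 and hence z ≤ (1/2)[93 + √(8649 + 4·2336346)] = (1/2)[93 + √9354033] ≈ (1/2)(93 + 3058.4364) = 1575.7182.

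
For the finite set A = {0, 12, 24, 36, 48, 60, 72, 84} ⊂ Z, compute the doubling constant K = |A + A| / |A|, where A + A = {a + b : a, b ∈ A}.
K = |A + A| / |A| = 15/8

Enumerate A + A = {a + b : a, b ∈ A}. With |A| = 8, there are |A|^2 = 64 ordered sum pairs; collecting distinct values, A + A = {0, 12, 24, 36, 48, 60, 72, 84, 96, 108, 120, 132, 144, 156, 168}, so |A + A| = 15. Thus K = 15/8. Here |A + A| = 2|A| − 1 = 15, the minimum possible — so K = 15/8 is minimal, which holds iff A is an arithmetic progression.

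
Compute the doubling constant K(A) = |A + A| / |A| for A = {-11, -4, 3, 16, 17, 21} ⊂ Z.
K = |A + A| / |A| = 19/6

Enumerate A + A = {a + b : a, b ∈ A}. With |A| = 6, there are |A|^2 = 36 ordered sum pairs; collecting distinct values, A + A = {-22, -15, -8, -1, 5, 6, 10, 12, 13, 17, 19, 20, 24, 32, 33, 34, 37, 38, 42}, so |A + A| = 19. Thus K = 19/6. For comparison, the minimum possible |A + A| over all 6-element sets is 2·6 − 1 = 11 (so min K = 11/6), attained only by arithmetic progressions.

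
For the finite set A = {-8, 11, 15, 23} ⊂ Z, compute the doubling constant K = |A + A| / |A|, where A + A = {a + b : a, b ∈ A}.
K = |A + A| / |A| = 10/4 = 5/2

Enumerate A + A = {a + b : a, b ∈ A}. With |A| = 4, there are |A|^2 = 16 ordered sum pairs; collecting distinct values, A + A = {-16, 3, 7, 15, 22, 26, 30, 34, 38, 46}, so |A + A| = 10. Thus K = 10/4 = 5/2. For comparison, the minimum possible |A + A| over all 4-element sets is 2·4 − 1 = 7 (so min K = 7/4), attained only by arithmetic progressions.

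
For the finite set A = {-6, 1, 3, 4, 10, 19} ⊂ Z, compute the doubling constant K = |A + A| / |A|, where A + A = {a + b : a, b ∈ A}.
K = |A + A| / |A| = 18/6 = 3

Enumerate A + A = {a + b : a, b ∈ A}. With |A| = 6, there are |A|^2 = 36 ordered sum pairs; collecting distinct values, A + A = {-12, -5, -3, -2, 2, 4, 5, 6, 7, 8, 11, 13, 14, 20, 22, 23, 29, 38}, so |A + A| = 18. Thus K = 18/6 = 3. For comparison, the minimum possible |A + A| over all 6-element sets is 2·6 − 1 = 11 (so min K = 11/6), attained only by arithmetic progressions.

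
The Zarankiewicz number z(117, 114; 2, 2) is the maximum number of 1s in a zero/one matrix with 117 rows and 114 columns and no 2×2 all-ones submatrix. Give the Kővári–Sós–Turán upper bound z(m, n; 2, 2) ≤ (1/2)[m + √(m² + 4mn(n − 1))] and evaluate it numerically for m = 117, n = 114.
z(117, 114; 2, 2) ≤ (1/2)[117 + √(117² + 4·117·114·113)] = (1/2)[117 + √6042465] = 1287.5713

Kővári–Sós–Turán: let r_1, ..., r_117 be the row sums and z = Σ r_i the total number of 1s. Each pair of columns can share at most one row with both entries 1 (else a 2×2 all-ones block appears), so Σ_i C(r_i, 2) ≤ C(114, 2) = 6441. By convexity Σ_i C(r_i, 2) ≥ 117·C(z/117, 2) = z(z − 117)/(2·117), giving z² − 117z − 117·114·113 ≤ 0 and hence z ≤ (1/2)[117 + √(13689 + 4·1507194)] = (1/2)[117 + √6042465] ≈ (1/2)(117 + 2458.1426) = 1287.5713.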